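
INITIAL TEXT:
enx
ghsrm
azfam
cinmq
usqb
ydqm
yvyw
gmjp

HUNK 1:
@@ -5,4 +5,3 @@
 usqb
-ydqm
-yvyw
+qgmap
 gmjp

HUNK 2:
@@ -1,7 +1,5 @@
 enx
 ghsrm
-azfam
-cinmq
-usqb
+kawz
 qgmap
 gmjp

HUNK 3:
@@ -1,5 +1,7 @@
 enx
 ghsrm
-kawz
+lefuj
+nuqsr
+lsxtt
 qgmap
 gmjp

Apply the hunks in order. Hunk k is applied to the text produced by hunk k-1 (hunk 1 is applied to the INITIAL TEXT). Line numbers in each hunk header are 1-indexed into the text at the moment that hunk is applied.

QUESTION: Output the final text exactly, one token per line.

Hunk 1: at line 5 remove [ydqm,yvyw] add [qgmap] -> 7 lines: enx ghsrm azfam cinmq usqb qgmap gmjp
Hunk 2: at line 1 remove [azfam,cinmq,usqb] add [kawz] -> 5 lines: enx ghsrm kawz qgmap gmjp
Hunk 3: at line 1 remove [kawz] add [lefuj,nuqsr,lsxtt] -> 7 lines: enx ghsrm lefuj nuqsr lsxtt qgmap gmjp

Answer: enx
ghsrm
lefuj
nuqsr
lsxtt
qgmap
gmjp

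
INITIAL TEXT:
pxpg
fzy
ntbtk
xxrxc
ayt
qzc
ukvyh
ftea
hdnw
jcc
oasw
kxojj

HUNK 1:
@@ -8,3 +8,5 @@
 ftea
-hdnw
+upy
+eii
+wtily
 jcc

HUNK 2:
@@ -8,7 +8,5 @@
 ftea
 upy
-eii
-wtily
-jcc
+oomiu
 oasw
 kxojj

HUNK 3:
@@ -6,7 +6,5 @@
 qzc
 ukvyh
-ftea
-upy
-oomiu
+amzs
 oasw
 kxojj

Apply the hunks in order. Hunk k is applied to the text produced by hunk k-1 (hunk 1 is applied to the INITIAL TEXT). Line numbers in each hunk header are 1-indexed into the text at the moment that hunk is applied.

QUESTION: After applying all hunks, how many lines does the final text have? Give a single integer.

Answer: 10

Derivation:
Hunk 1: at line 8 remove [hdnw] add [upy,eii,wtily] -> 14 lines: pxpg fzy ntbtk xxrxc ayt qzc ukvyh ftea upy eii wtily jcc oasw kxojj
Hunk 2: at line 8 remove [eii,wtily,jcc] add [oomiu] -> 12 lines: pxpg fzy ntbtk xxrxc ayt qzc ukvyh ftea upy oomiu oasw kxojj
Hunk 3: at line 6 remove [ftea,upy,oomiu] add [amzs] -> 10 lines: pxpg fzy ntbtk xxrxc ayt qzc ukvyh amzs oasw kxojj
Final line count: 10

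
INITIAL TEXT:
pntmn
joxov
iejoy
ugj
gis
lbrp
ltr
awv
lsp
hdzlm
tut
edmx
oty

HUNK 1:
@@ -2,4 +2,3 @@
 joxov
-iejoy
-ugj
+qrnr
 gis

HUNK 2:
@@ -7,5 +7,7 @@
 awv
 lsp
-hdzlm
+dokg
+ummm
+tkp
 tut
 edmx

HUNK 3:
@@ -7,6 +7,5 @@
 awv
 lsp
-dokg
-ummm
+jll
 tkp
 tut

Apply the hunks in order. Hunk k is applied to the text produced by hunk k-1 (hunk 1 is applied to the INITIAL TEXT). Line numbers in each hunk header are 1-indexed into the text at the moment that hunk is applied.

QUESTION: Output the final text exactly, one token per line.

Hunk 1: at line 2 remove [iejoy,ugj] add [qrnr] -> 12 lines: pntmn joxov qrnr gis lbrp ltr awv lsp hdzlm tut edmx oty
Hunk 2: at line 7 remove [hdzlm] add [dokg,ummm,tkp] -> 14 lines: pntmn joxov qrnr gis lbrp ltr awv lsp dokg ummm tkp tut edmx oty
Hunk 3: at line 7 remove [dokg,ummm] add [jll] -> 13 lines: pntmn joxov qrnr gis lbrp ltr awv lsp jll tkp tut edmx oty

Answer: pntmn
joxov
qrnr
gis
lbrp
ltr
awv
lsp
jll
tkp
tut
edmx
oty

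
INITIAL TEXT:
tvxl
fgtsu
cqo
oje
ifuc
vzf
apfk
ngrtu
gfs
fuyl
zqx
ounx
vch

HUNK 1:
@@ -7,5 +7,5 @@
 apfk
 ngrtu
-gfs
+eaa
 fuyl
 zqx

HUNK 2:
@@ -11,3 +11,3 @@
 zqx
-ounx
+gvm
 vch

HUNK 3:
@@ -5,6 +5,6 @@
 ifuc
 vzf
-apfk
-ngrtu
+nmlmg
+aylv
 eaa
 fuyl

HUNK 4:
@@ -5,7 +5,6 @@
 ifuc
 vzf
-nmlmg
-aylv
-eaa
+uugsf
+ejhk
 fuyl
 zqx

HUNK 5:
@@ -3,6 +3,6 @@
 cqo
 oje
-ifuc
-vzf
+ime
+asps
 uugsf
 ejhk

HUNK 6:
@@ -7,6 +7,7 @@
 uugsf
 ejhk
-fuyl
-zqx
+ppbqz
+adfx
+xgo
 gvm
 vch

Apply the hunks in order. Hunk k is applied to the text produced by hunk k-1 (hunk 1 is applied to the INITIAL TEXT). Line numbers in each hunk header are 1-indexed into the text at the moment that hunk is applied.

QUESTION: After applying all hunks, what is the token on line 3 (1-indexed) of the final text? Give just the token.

Answer: cqo

Derivation:
Hunk 1: at line 7 remove [gfs] add [eaa] -> 13 lines: tvxl fgtsu cqo oje ifuc vzf apfk ngrtu eaa fuyl zqx ounx vch
Hunk 2: at line 11 remove [ounx] add [gvm] -> 13 lines: tvxl fgtsu cqo oje ifuc vzf apfk ngrtu eaa fuyl zqx gvm vch
Hunk 3: at line 5 remove [apfk,ngrtu] add [nmlmg,aylv] -> 13 lines: tvxl fgtsu cqo oje ifuc vzf nmlmg aylv eaa fuyl zqx gvm vch
Hunk 4: at line 5 remove [nmlmg,aylv,eaa] add [uugsf,ejhk] -> 12 lines: tvxl fgtsu cqo oje ifuc vzf uugsf ejhk fuyl zqx gvm vch
Hunk 5: at line 3 remove [ifuc,vzf] add [ime,asps] -> 12 lines: tvxl fgtsu cqo oje ime asps uugsf ejhk fuyl zqx gvm vch
Hunk 6: at line 7 remove [fuyl,zqx] add [ppbqz,adfx,xgo] -> 13 lines: tvxl fgtsu cqo oje ime asps uugsf ejhk ppbqz adfx xgo gvm vch
Final line 3: cqo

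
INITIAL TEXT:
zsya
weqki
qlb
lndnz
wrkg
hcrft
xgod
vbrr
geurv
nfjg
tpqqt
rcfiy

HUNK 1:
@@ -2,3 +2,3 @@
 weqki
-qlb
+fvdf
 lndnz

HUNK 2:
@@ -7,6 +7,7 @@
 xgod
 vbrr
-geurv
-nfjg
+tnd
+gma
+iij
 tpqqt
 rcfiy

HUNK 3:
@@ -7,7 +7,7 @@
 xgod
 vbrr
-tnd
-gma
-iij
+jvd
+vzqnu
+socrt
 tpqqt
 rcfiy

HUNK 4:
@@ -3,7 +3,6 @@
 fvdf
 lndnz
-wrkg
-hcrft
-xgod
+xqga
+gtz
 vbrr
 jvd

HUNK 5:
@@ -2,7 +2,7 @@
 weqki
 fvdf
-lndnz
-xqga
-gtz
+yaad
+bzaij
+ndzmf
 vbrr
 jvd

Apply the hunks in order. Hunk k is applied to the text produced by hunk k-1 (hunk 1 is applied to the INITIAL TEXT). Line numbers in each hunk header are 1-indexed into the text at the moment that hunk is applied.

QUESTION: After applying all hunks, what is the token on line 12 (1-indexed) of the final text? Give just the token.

Hunk 1: at line 2 remove [qlb] add [fvdf] -> 12 lines: zsya weqki fvdf lndnz wrkg hcrft xgod vbrr geurv nfjg tpqqt rcfiy
Hunk 2: at line 7 remove [geurv,nfjg] add [tnd,gma,iij] -> 13 lines: zsya weqki fvdf lndnz wrkg hcrft xgod vbrr tnd gma iij tpqqt rcfiy
Hunk 3: at line 7 remove [tnd,gma,iij] add [jvd,vzqnu,socrt] -> 13 lines: zsya weqki fvdf lndnz wrkg hcrft xgod vbrr jvd vzqnu socrt tpqqt rcfiy
Hunk 4: at line 3 remove [wrkg,hcrft,xgod] add [xqga,gtz] -> 12 lines: zsya weqki fvdf lndnz xqga gtz vbrr jvd vzqnu socrt tpqqt rcfiy
Hunk 5: at line 2 remove [lndnz,xqga,gtz] add [yaad,bzaij,ndzmf] -> 12 lines: zsya weqki fvdf yaad bzaij ndzmf vbrr jvd vzqnu socrt tpqqt rcfiy
Final line 12: rcfiy

Answer: rcfiy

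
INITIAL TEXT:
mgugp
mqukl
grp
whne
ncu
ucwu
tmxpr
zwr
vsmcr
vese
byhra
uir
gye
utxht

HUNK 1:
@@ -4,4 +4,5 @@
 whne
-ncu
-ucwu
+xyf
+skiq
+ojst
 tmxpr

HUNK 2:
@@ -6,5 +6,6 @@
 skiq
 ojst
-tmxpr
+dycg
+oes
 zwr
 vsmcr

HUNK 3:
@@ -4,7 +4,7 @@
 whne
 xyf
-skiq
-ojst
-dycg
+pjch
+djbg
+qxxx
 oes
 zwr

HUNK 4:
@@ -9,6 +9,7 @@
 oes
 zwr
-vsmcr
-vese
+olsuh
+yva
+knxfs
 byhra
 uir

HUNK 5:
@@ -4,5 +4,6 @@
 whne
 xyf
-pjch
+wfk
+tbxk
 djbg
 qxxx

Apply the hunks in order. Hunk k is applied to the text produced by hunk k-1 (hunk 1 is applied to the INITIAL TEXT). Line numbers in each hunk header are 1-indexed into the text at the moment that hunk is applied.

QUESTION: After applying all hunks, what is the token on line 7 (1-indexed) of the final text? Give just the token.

Hunk 1: at line 4 remove [ncu,ucwu] add [xyf,skiq,ojst] -> 15 lines: mgugp mqukl grp whne xyf skiq ojst tmxpr zwr vsmcr vese byhra uir gye utxht
Hunk 2: at line 6 remove [tmxpr] add [dycg,oes] -> 16 lines: mgugp mqukl grp whne xyf skiq ojst dycg oes zwr vsmcr vese byhra uir gye utxht
Hunk 3: at line 4 remove [skiq,ojst,dycg] add [pjch,djbg,qxxx] -> 16 lines: mgugp mqukl grp whne xyf pjch djbg qxxx oes zwr vsmcr vese byhra uir gye utxht
Hunk 4: at line 9 remove [vsmcr,vese] add [olsuh,yva,knxfs] -> 17 lines: mgugp mqukl grp whne xyf pjch djbg qxxx oes zwr olsuh yva knxfs byhra uir gye utxht
Hunk 5: at line 4 remove [pjch] add [wfk,tbxk] -> 18 lines: mgugp mqukl grp whne xyf wfk tbxk djbg qxxx oes zwr olsuh yva knxfs byhra uir gye utxht
Final line 7: tbxk

Answer: tbxk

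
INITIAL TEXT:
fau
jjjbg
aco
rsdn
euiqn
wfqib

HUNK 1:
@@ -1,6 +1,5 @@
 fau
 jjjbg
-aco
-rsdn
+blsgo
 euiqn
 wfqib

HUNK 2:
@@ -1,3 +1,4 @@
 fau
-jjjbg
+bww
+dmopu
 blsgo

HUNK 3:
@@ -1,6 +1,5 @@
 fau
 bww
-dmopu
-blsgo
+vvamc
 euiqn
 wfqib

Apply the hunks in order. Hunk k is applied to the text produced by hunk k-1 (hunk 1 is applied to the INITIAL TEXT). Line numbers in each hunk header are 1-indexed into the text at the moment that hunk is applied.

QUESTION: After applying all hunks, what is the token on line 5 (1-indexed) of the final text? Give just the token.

Answer: wfqib

Derivation:
Hunk 1: at line 1 remove [aco,rsdn] add [blsgo] -> 5 lines: fau jjjbg blsgo euiqn wfqib
Hunk 2: at line 1 remove [jjjbg] add [bww,dmopu] -> 6 lines: fau bww dmopu blsgo euiqn wfqib
Hunk 3: at line 1 remove [dmopu,blsgo] add [vvamc] -> 5 lines: fau bww vvamc euiqn wfqib
Final line 5: wfqib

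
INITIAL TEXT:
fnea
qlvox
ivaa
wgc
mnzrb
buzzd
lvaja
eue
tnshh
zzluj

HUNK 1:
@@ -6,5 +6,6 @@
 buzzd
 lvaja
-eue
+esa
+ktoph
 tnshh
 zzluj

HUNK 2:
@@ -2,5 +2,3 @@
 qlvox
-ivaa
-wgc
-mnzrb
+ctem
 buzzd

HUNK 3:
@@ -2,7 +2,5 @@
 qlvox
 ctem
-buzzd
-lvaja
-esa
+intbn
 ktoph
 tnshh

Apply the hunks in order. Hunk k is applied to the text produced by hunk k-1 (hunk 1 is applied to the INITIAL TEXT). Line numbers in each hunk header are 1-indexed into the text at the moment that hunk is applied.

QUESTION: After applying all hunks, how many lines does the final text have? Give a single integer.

Hunk 1: at line 6 remove [eue] add [esa,ktoph] -> 11 lines: fnea qlvox ivaa wgc mnzrb buzzd lvaja esa ktoph tnshh zzluj
Hunk 2: at line 2 remove [ivaa,wgc,mnzrb] add [ctem] -> 9 lines: fnea qlvox ctem buzzd lvaja esa ktoph tnshh zzluj
Hunk 3: at line 2 remove [buzzd,lvaja,esa] add [intbn] -> 7 lines: fnea qlvox ctem intbn ktoph tnshh zzluj
Final line count: 7

Answer: 7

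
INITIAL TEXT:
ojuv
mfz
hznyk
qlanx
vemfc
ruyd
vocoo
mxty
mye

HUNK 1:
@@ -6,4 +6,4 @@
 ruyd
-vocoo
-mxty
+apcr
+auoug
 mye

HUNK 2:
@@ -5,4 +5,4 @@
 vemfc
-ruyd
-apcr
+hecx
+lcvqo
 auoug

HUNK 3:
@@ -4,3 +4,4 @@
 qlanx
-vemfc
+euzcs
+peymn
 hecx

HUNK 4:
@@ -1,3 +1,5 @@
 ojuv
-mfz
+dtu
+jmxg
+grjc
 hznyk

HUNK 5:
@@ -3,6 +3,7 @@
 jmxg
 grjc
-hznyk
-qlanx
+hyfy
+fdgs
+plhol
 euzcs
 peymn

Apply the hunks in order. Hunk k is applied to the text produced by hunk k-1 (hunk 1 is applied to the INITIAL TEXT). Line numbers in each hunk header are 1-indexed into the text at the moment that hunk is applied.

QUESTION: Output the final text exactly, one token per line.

Answer: ojuv
dtu
jmxg
grjc
hyfy
fdgs
plhol
euzcs
peymn
hecx
lcvqo
auoug
mye

Derivation:
Hunk 1: at line 6 remove [vocoo,mxty] add [apcr,auoug] -> 9 lines: ojuv mfz hznyk qlanx vemfc ruyd apcr auoug mye
Hunk 2: at line 5 remove [ruyd,apcr] add [hecx,lcvqo] -> 9 lines: ojuv mfz hznyk qlanx vemfc hecx lcvqo auoug mye
Hunk 3: at line 4 remove [vemfc] add [euzcs,peymn] -> 10 lines: ojuv mfz hznyk qlanx euzcs peymn hecx lcvqo auoug mye
Hunk 4: at line 1 remove [mfz] add [dtu,jmxg,grjc] -> 12 lines: ojuv dtu jmxg grjc hznyk qlanx euzcs peymn hecx lcvqo auoug mye
Hunk 5: at line 3 remove [hznyk,qlanx] add [hyfy,fdgs,plhol] -> 13 lines: ojuv dtu jmxg grjc hyfy fdgs plhol euzcs peymn hecx lcvqo auoug mye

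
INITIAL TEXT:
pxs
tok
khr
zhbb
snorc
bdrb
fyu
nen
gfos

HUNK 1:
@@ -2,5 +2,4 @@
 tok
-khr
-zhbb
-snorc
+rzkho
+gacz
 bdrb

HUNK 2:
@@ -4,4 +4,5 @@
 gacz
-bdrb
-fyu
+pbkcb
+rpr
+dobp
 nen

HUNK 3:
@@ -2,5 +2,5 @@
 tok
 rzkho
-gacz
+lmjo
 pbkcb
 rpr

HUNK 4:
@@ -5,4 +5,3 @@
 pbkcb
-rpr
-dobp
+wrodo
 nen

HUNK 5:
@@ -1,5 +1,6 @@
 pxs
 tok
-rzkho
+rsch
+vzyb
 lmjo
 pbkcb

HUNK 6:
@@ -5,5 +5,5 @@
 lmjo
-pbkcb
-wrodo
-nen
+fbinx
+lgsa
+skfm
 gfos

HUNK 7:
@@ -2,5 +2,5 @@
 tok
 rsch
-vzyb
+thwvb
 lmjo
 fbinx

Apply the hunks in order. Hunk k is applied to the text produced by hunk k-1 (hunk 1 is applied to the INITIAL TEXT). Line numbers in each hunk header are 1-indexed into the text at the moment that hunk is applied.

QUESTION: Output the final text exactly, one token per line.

Hunk 1: at line 2 remove [khr,zhbb,snorc] add [rzkho,gacz] -> 8 lines: pxs tok rzkho gacz bdrb fyu nen gfos
Hunk 2: at line 4 remove [bdrb,fyu] add [pbkcb,rpr,dobp] -> 9 lines: pxs tok rzkho gacz pbkcb rpr dobp nen gfos
Hunk 3: at line 2 remove [gacz] add [lmjo] -> 9 lines: pxs tok rzkho lmjo pbkcb rpr dobp nen gfos
Hunk 4: at line 5 remove [rpr,dobp] add [wrodo] -> 8 lines: pxs tok rzkho lmjo pbkcb wrodo nen gfos
Hunk 5: at line 1 remove [rzkho] add [rsch,vzyb] -> 9 lines: pxs tok rsch vzyb lmjo pbkcb wrodo nen gfos
Hunk 6: at line 5 remove [pbkcb,wrodo,nen] add [fbinx,lgsa,skfm] -> 9 lines: pxs tok rsch vzyb lmjo fbinx lgsa skfm gfos
Hunk 7: at line 2 remove [vzyb] add [thwvb] -> 9 lines: pxs tok rsch thwvb lmjo fbinx lgsa skfm gfos

Answer: pxs
tok
rsch
thwvb
lmjo
fbinx
lgsa
skfm
gfos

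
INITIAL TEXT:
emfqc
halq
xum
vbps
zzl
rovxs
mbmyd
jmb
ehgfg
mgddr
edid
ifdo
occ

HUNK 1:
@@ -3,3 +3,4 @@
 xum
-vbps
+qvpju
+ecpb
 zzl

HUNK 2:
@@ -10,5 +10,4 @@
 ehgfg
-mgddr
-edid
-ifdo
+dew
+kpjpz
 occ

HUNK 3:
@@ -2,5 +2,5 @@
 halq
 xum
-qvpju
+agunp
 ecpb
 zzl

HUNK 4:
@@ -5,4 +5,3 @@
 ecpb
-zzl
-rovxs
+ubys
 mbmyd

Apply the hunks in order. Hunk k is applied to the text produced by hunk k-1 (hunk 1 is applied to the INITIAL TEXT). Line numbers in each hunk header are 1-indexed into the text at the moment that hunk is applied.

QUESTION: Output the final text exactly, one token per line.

Hunk 1: at line 3 remove [vbps] add [qvpju,ecpb] -> 14 lines: emfqc halq xum qvpju ecpb zzl rovxs mbmyd jmb ehgfg mgddr edid ifdo occ
Hunk 2: at line 10 remove [mgddr,edid,ifdo] add [dew,kpjpz] -> 13 lines: emfqc halq xum qvpju ecpb zzl rovxs mbmyd jmb ehgfg dew kpjpz occ
Hunk 3: at line 2 remove [qvpju] add [agunp] -> 13 lines: emfqc halq xum agunp ecpb zzl rovxs mbmyd jmb ehgfg dew kpjpz occ
Hunk 4: at line 5 remove [zzl,rovxs] add [ubys] -> 12 lines: emfqc halq xum agunp ecpb ubys mbmyd jmb ehgfg dew kpjpz occ

Answer: emfqc
halq
xum
agunp
ecpb
ubys
mbmyd
jmb
ehgfg
dew
kpjpz
occ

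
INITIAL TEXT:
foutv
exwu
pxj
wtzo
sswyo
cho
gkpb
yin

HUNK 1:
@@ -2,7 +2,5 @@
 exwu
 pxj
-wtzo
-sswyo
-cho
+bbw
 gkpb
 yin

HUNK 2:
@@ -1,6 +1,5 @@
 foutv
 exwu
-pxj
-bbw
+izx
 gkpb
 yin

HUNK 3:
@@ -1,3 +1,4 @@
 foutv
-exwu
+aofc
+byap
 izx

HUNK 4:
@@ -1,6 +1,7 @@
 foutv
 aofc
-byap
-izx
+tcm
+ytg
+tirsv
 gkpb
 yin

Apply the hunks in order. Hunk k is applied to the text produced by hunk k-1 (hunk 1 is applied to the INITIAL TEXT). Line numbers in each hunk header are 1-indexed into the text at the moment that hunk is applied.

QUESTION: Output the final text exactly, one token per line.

Answer: foutv
aofc
tcm
ytg
tirsv
gkpb
yin

Derivation:
Hunk 1: at line 2 remove [wtzo,sswyo,cho] add [bbw] -> 6 lines: foutv exwu pxj bbw gkpb yin
Hunk 2: at line 1 remove [pxj,bbw] add [izx] -> 5 lines: foutv exwu izx gkpb yin
Hunk 3: at line 1 remove [exwu] add [aofc,byap] -> 6 lines: foutv aofc byap izx gkpb yin
Hunk 4: at line 1 remove [byap,izx] add [tcm,ytg,tirsv] -> 7 lines: foutv aofc tcm ytg tirsv gkpb yin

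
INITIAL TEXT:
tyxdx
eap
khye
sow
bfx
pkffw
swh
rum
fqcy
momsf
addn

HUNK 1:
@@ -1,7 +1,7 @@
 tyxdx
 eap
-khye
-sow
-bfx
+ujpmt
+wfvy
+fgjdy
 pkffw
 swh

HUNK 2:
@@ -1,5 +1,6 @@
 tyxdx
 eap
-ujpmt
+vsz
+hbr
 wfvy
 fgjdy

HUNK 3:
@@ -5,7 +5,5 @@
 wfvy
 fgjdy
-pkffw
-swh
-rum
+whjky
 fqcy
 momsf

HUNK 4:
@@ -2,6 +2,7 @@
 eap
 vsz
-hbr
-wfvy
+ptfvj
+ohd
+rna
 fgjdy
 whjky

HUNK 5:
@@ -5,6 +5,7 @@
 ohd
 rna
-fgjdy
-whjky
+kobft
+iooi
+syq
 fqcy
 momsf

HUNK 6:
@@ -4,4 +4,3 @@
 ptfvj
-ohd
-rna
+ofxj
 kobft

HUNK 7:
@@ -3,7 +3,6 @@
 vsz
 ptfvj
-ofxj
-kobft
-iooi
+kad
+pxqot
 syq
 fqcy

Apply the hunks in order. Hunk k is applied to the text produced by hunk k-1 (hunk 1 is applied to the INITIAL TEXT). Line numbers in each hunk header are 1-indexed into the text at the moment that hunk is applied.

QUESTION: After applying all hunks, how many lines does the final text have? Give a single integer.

Hunk 1: at line 1 remove [khye,sow,bfx] add [ujpmt,wfvy,fgjdy] -> 11 lines: tyxdx eap ujpmt wfvy fgjdy pkffw swh rum fqcy momsf addn
Hunk 2: at line 1 remove [ujpmt] add [vsz,hbr] -> 12 lines: tyxdx eap vsz hbr wfvy fgjdy pkffw swh rum fqcy momsf addn
Hunk 3: at line 5 remove [pkffw,swh,rum] add [whjky] -> 10 lines: tyxdx eap vsz hbr wfvy fgjdy whjky fqcy momsf addn
Hunk 4: at line 2 remove [hbr,wfvy] add [ptfvj,ohd,rna] -> 11 lines: tyxdx eap vsz ptfvj ohd rna fgjdy whjky fqcy momsf addn
Hunk 5: at line 5 remove [fgjdy,whjky] add [kobft,iooi,syq] -> 12 lines: tyxdx eap vsz ptfvj ohd rna kobft iooi syq fqcy momsf addn
Hunk 6: at line 4 remove [ohd,rna] add [ofxj] -> 11 lines: tyxdx eap vsz ptfvj ofxj kobft iooi syq fqcy momsf addn
Hunk 7: at line 3 remove [ofxj,kobft,iooi] add [kad,pxqot] -> 10 lines: tyxdx eap vsz ptfvj kad pxqot syq fqcy momsf addn
Final line count: 10

Answer: 10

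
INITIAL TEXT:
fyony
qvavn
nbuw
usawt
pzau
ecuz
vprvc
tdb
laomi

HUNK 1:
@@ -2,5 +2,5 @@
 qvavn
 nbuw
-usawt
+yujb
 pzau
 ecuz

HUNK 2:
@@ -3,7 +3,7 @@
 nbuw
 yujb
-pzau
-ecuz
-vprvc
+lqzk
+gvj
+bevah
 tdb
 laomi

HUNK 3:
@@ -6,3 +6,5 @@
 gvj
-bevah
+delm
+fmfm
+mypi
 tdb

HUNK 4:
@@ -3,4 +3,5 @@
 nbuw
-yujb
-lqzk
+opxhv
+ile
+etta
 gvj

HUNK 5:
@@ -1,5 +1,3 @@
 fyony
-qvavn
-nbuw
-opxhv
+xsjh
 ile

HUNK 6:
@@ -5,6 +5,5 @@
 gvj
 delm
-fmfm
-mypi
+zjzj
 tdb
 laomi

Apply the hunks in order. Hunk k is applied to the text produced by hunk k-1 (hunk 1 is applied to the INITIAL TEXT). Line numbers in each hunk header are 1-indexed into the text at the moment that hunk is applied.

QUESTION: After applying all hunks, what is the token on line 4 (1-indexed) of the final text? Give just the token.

Hunk 1: at line 2 remove [usawt] add [yujb] -> 9 lines: fyony qvavn nbuw yujb pzau ecuz vprvc tdb laomi
Hunk 2: at line 3 remove [pzau,ecuz,vprvc] add [lqzk,gvj,bevah] -> 9 lines: fyony qvavn nbuw yujb lqzk gvj bevah tdb laomi
Hunk 3: at line 6 remove [bevah] add [delm,fmfm,mypi] -> 11 lines: fyony qvavn nbuw yujb lqzk gvj delm fmfm mypi tdb laomi
Hunk 4: at line 3 remove [yujb,lqzk] add [opxhv,ile,etta] -> 12 lines: fyony qvavn nbuw opxhv ile etta gvj delm fmfm mypi tdb laomi
Hunk 5: at line 1 remove [qvavn,nbuw,opxhv] add [xsjh] -> 10 lines: fyony xsjh ile etta gvj delm fmfm mypi tdb laomi
Hunk 6: at line 5 remove [fmfm,mypi] add [zjzj] -> 9 lines: fyony xsjh ile etta gvj delm zjzj tdb laomi
Final line 4: etta

Answer: etta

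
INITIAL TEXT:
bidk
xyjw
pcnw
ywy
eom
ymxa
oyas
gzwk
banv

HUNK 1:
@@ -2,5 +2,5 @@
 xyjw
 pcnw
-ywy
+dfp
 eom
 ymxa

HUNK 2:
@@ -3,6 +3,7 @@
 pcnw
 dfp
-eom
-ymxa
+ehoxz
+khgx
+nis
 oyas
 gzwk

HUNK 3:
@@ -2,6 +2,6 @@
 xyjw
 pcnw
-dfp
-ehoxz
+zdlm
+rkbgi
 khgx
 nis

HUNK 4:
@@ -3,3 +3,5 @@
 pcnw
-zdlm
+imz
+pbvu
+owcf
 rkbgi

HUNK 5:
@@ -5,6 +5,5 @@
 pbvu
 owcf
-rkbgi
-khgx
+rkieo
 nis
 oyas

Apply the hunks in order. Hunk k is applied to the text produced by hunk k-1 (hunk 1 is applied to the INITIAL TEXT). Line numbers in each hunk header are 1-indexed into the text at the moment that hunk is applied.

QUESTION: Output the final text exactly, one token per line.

Hunk 1: at line 2 remove [ywy] add [dfp] -> 9 lines: bidk xyjw pcnw dfp eom ymxa oyas gzwk banv
Hunk 2: at line 3 remove [eom,ymxa] add [ehoxz,khgx,nis] -> 10 lines: bidk xyjw pcnw dfp ehoxz khgx nis oyas gzwk banv
Hunk 3: at line 2 remove [dfp,ehoxz] add [zdlm,rkbgi] -> 10 lines: bidk xyjw pcnw zdlm rkbgi khgx nis oyas gzwk banv
Hunk 4: at line 3 remove [zdlm] add [imz,pbvu,owcf] -> 12 lines: bidk xyjw pcnw imz pbvu owcf rkbgi khgx nis oyas gzwk banv
Hunk 5: at line 5 remove [rkbgi,khgx] add [rkieo] -> 11 lines: bidk xyjw pcnw imz pbvu owcf rkieo nis oyas gzwk banv

Answer: bidk
xyjw
pcnw
imz
pbvu
owcf
rkieo
nis
oyas
gzwk
banv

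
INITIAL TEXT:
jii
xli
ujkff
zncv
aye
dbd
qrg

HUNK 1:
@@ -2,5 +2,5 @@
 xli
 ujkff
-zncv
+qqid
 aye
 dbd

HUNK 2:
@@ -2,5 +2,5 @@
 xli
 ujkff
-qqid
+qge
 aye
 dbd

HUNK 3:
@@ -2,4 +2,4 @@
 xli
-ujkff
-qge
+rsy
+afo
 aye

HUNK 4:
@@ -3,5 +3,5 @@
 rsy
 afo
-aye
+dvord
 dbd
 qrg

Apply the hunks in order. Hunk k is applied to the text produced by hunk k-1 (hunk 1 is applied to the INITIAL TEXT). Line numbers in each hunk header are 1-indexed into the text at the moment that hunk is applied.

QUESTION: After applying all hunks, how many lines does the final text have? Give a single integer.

Answer: 7

Derivation:
Hunk 1: at line 2 remove [zncv] add [qqid] -> 7 lines: jii xli ujkff qqid aye dbd qrg
Hunk 2: at line 2 remove [qqid] add [qge] -> 7 lines: jii xli ujkff qge aye dbd qrg
Hunk 3: at line 2 remove [ujkff,qge] add [rsy,afo] -> 7 lines: jii xli rsy afo aye dbd qrg
Hunk 4: at line 3 remove [aye] add [dvord] -> 7 lines: jii xli rsy afo dvord dbd qrg
Final line count: 7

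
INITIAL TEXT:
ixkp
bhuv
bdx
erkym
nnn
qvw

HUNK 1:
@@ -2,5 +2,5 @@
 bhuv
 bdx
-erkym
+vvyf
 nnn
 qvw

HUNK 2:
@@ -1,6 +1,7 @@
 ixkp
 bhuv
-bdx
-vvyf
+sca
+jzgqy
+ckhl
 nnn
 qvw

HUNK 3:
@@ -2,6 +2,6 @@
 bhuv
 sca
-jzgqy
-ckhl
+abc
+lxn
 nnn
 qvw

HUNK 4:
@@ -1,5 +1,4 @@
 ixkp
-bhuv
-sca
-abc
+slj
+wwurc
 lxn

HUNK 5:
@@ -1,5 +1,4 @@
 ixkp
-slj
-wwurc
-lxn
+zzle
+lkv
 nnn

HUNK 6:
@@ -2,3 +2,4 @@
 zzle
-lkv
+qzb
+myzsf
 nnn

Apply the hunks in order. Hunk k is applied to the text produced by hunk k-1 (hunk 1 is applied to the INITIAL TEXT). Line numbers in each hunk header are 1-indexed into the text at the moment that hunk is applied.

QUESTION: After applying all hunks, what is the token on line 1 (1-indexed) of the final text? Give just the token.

Answer: ixkp

Derivation:
Hunk 1: at line 2 remove [erkym] add [vvyf] -> 6 lines: ixkp bhuv bdx vvyf nnn qvw
Hunk 2: at line 1 remove [bdx,vvyf] add [sca,jzgqy,ckhl] -> 7 lines: ixkp bhuv sca jzgqy ckhl nnn qvw
Hunk 3: at line 2 remove [jzgqy,ckhl] add [abc,lxn] -> 7 lines: ixkp bhuv sca abc lxn nnn qvw
Hunk 4: at line 1 remove [bhuv,sca,abc] add [slj,wwurc] -> 6 lines: ixkp slj wwurc lxn nnn qvw
Hunk 5: at line 1 remove [slj,wwurc,lxn] add [zzle,lkv] -> 5 lines: ixkp zzle lkv nnn qvw
Hunk 6: at line 2 remove [lkv] add [qzb,myzsf] -> 6 lines: ixkp zzle qzb myzsf nnn qvw
Final line 1: ixkp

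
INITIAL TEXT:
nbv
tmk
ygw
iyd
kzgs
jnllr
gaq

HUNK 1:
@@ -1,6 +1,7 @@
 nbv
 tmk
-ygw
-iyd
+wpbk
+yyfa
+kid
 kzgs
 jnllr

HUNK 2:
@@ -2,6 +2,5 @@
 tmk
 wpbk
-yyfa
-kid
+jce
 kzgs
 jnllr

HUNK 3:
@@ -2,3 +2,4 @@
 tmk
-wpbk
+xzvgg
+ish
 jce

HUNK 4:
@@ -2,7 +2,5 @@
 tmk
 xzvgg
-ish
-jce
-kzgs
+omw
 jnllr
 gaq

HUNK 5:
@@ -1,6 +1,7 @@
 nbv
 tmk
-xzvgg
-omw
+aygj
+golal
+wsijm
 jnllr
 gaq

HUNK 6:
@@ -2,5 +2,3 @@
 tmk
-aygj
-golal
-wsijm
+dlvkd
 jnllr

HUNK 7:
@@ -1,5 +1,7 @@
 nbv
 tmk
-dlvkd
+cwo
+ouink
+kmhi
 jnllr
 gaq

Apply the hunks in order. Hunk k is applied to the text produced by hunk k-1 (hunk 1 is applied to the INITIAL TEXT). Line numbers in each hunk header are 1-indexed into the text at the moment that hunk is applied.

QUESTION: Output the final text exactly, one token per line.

Answer: nbv
tmk
cwo
ouink
kmhi
jnllr
gaq

Derivation:
Hunk 1: at line 1 remove [ygw,iyd] add [wpbk,yyfa,kid] -> 8 lines: nbv tmk wpbk yyfa kid kzgs jnllr gaq
Hunk 2: at line 2 remove [yyfa,kid] add [jce] -> 7 lines: nbv tmk wpbk jce kzgs jnllr gaq
Hunk 3: at line 2 remove [wpbk] add [xzvgg,ish] -> 8 lines: nbv tmk xzvgg ish jce kzgs jnllr gaq
Hunk 4: at line 2 remove [ish,jce,kzgs] add [omw] -> 6 lines: nbv tmk xzvgg omw jnllr gaq
Hunk 5: at line 1 remove [xzvgg,omw] add [aygj,golal,wsijm] -> 7 lines: nbv tmk aygj golal wsijm jnllr gaq
Hunk 6: at line 2 remove [aygj,golal,wsijm] add [dlvkd] -> 5 lines: nbv tmk dlvkd jnllr gaq
Hunk 7: at line 1 remove [dlvkd] add [cwo,ouink,kmhi] -> 7 lines: nbv tmk cwo ouink kmhi jnllr gaq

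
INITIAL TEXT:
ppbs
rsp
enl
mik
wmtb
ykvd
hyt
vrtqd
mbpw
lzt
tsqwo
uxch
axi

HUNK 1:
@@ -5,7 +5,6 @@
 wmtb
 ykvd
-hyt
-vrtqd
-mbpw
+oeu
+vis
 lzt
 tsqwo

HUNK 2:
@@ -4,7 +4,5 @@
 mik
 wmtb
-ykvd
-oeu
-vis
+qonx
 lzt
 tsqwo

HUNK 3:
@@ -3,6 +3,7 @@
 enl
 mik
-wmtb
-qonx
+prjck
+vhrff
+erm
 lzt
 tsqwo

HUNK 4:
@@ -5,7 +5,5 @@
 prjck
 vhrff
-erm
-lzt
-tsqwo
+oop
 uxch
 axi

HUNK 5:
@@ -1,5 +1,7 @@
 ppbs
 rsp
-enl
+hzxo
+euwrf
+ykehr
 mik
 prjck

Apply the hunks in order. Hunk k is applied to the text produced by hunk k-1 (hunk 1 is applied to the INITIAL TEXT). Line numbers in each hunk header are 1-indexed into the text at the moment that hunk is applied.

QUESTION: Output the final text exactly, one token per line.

Hunk 1: at line 5 remove [hyt,vrtqd,mbpw] add [oeu,vis] -> 12 lines: ppbs rsp enl mik wmtb ykvd oeu vis lzt tsqwo uxch axi
Hunk 2: at line 4 remove [ykvd,oeu,vis] add [qonx] -> 10 lines: ppbs rsp enl mik wmtb qonx lzt tsqwo uxch axi
Hunk 3: at line 3 remove [wmtb,qonx] add [prjck,vhrff,erm] -> 11 lines: ppbs rsp enl mik prjck vhrff erm lzt tsqwo uxch axi
Hunk 4: at line 5 remove [erm,lzt,tsqwo] add [oop] -> 9 lines: ppbs rsp enl mik prjck vhrff oop uxch axi
Hunk 5: at line 1 remove [enl] add [hzxo,euwrf,ykehr] -> 11 lines: ppbs rsp hzxo euwrf ykehr mik prjck vhrff oop uxch axi

Answer: ppbs
rsp
hzxo
euwrf
ykehr
mik
prjck
vhrff
oop
uxch
axi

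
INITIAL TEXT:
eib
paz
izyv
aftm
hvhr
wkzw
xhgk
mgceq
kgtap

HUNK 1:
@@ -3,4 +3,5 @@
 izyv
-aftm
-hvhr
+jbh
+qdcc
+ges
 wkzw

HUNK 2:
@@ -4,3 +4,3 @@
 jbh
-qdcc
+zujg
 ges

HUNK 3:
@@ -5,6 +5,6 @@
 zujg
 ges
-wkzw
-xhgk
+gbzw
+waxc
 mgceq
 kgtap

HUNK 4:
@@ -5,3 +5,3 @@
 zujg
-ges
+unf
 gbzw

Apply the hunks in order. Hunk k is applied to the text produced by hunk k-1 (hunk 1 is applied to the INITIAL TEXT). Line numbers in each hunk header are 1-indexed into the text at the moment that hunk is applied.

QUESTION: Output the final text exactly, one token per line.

Hunk 1: at line 3 remove [aftm,hvhr] add [jbh,qdcc,ges] -> 10 lines: eib paz izyv jbh qdcc ges wkzw xhgk mgceq kgtap
Hunk 2: at line 4 remove [qdcc] add [zujg] -> 10 lines: eib paz izyv jbh zujg ges wkzw xhgk mgceq kgtap
Hunk 3: at line 5 remove [wkzw,xhgk] add [gbzw,waxc] -> 10 lines: eib paz izyv jbh zujg ges gbzw waxc mgceq kgtap
Hunk 4: at line 5 remove [ges] add [unf] -> 10 lines: eib paz izyv jbh zujg unf gbzw waxc mgceq kgtap

Answer: eib
paz
izyv
jbh
zujg
unf
gbzw
waxc
mgceq
kgtap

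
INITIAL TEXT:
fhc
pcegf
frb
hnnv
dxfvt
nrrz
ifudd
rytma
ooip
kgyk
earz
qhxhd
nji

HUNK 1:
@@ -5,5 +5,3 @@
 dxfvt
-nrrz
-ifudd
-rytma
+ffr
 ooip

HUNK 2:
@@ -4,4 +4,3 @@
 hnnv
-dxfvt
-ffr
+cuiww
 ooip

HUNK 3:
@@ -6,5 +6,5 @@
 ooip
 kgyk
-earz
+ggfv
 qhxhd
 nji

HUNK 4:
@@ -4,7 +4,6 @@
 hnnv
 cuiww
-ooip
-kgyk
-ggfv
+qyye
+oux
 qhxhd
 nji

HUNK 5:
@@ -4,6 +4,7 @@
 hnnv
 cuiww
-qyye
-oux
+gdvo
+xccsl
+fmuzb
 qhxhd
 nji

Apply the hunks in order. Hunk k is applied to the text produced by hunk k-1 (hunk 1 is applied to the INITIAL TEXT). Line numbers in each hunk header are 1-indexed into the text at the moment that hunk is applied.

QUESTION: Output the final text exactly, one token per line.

Answer: fhc
pcegf
frb
hnnv
cuiww
gdvo
xccsl
fmuzb
qhxhd
nji

Derivation:
Hunk 1: at line 5 remove [nrrz,ifudd,rytma] add [ffr] -> 11 lines: fhc pcegf frb hnnv dxfvt ffr ooip kgyk earz qhxhd nji
Hunk 2: at line 4 remove [dxfvt,ffr] add [cuiww] -> 10 lines: fhc pcegf frb hnnv cuiww ooip kgyk earz qhxhd nji
Hunk 3: at line 6 remove [earz] add [ggfv] -> 10 lines: fhc pcegf frb hnnv cuiww ooip kgyk ggfv qhxhd nji
Hunk 4: at line 4 remove [ooip,kgyk,ggfv] add [qyye,oux] -> 9 lines: fhc pcegf frb hnnv cuiww qyye oux qhxhd nji
Hunk 5: at line 4 remove [qyye,oux] add [gdvo,xccsl,fmuzb] -> 10 lines: fhc pcegf frb hnnv cuiww gdvo xccsl fmuzb qhxhd nji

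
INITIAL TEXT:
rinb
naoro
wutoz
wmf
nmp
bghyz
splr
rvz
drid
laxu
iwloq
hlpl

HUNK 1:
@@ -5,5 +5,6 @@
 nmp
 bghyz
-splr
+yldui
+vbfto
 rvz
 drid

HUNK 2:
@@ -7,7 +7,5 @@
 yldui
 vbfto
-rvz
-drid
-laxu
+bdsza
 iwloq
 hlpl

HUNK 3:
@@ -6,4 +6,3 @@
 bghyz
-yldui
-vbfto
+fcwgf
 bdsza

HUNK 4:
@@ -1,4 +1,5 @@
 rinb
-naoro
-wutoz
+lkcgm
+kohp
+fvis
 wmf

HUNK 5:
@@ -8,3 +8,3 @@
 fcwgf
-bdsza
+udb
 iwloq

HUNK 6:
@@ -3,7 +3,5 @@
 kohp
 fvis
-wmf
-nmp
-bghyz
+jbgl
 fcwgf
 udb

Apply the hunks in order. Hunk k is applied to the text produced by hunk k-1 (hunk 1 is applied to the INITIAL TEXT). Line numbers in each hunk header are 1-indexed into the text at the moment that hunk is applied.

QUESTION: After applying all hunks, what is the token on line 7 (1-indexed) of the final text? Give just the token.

Answer: udb

Derivation:
Hunk 1: at line 5 remove [splr] add [yldui,vbfto] -> 13 lines: rinb naoro wutoz wmf nmp bghyz yldui vbfto rvz drid laxu iwloq hlpl
Hunk 2: at line 7 remove [rvz,drid,laxu] add [bdsza] -> 11 lines: rinb naoro wutoz wmf nmp bghyz yldui vbfto bdsza iwloq hlpl
Hunk 3: at line 6 remove [yldui,vbfto] add [fcwgf] -> 10 lines: rinb naoro wutoz wmf nmp bghyz fcwgf bdsza iwloq hlpl
Hunk 4: at line 1 remove [naoro,wutoz] add [lkcgm,kohp,fvis] -> 11 lines: rinb lkcgm kohp fvis wmf nmp bghyz fcwgf bdsza iwloq hlpl
Hunk 5: at line 8 remove [bdsza] add [udb] -> 11 lines: rinb lkcgm kohp fvis wmf nmp bghyz fcwgf udb iwloq hlpl
Hunk 6: at line 3 remove [wmf,nmp,bghyz] add [jbgl] -> 9 lines: rinb lkcgm kohp fvis jbgl fcwgf udb iwloq hlpl
Final line 7: udb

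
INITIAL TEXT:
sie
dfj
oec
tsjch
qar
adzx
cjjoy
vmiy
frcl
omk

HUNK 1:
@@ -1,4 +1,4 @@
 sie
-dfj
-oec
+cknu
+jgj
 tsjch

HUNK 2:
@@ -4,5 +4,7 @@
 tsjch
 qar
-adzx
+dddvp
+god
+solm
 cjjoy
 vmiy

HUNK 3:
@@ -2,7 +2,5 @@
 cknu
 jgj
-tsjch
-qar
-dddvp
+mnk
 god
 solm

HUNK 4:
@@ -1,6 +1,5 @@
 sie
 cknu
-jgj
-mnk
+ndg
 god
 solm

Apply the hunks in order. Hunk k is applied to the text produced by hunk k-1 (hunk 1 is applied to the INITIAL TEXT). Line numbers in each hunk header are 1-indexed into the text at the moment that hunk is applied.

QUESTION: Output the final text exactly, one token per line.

Answer: sie
cknu
ndg
god
solm
cjjoy
vmiy
frcl
omk

Derivation:
Hunk 1: at line 1 remove [dfj,oec] add [cknu,jgj] -> 10 lines: sie cknu jgj tsjch qar adzx cjjoy vmiy frcl omk
Hunk 2: at line 4 remove [adzx] add [dddvp,god,solm] -> 12 lines: sie cknu jgj tsjch qar dddvp god solm cjjoy vmiy frcl omk
Hunk 3: at line 2 remove [tsjch,qar,dddvp] add [mnk] -> 10 lines: sie cknu jgj mnk god solm cjjoy vmiy frcl omk
Hunk 4: at line 1 remove [jgj,mnk] add [ndg] -> 9 lines: sie cknu ndg god solm cjjoy vmiy frcl omk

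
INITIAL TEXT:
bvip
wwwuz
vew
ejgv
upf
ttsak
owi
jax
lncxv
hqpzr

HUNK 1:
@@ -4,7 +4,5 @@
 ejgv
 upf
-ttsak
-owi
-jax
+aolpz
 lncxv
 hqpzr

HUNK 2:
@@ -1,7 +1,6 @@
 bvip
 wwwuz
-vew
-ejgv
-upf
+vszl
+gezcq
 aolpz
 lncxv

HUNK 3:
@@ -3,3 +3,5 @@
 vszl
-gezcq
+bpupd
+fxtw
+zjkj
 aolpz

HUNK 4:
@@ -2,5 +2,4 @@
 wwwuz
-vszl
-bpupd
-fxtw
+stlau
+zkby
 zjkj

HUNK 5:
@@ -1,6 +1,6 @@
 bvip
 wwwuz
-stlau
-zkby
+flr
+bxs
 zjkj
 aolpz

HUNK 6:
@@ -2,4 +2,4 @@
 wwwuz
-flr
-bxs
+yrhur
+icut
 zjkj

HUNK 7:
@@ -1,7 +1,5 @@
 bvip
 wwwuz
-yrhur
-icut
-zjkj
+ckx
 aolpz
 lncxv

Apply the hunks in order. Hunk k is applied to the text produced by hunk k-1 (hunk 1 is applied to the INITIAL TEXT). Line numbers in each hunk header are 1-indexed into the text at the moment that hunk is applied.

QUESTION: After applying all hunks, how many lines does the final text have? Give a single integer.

Hunk 1: at line 4 remove [ttsak,owi,jax] add [aolpz] -> 8 lines: bvip wwwuz vew ejgv upf aolpz lncxv hqpzr
Hunk 2: at line 1 remove [vew,ejgv,upf] add [vszl,gezcq] -> 7 lines: bvip wwwuz vszl gezcq aolpz lncxv hqpzr
Hunk 3: at line 3 remove [gezcq] add [bpupd,fxtw,zjkj] -> 9 lines: bvip wwwuz vszl bpupd fxtw zjkj aolpz lncxv hqpzr
Hunk 4: at line 2 remove [vszl,bpupd,fxtw] add [stlau,zkby] -> 8 lines: bvip wwwuz stlau zkby zjkj aolpz lncxv hqpzr
Hunk 5: at line 1 remove [stlau,zkby] add [flr,bxs] -> 8 lines: bvip wwwuz flr bxs zjkj aolpz lncxv hqpzr
Hunk 6: at line 2 remove [flr,bxs] add [yrhur,icut] -> 8 lines: bvip wwwuz yrhur icut zjkj aolpz lncxv hqpzr
Hunk 7: at line 1 remove [yrhur,icut,zjkj] add [ckx] -> 6 lines: bvip wwwuz ckx aolpz lncxv hqpzr
Final line count: 6

Answer: 6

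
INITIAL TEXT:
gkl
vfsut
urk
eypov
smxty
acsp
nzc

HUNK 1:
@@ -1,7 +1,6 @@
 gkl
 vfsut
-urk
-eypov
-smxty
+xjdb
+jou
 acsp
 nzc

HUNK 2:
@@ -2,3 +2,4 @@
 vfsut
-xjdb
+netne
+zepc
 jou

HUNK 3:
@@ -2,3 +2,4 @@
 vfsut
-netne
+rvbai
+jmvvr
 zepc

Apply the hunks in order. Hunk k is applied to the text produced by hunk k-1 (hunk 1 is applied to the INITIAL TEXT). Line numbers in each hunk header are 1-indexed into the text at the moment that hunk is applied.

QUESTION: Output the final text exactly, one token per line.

Hunk 1: at line 1 remove [urk,eypov,smxty] add [xjdb,jou] -> 6 lines: gkl vfsut xjdb jou acsp nzc
Hunk 2: at line 2 remove [xjdb] add [netne,zepc] -> 7 lines: gkl vfsut netne zepc jou acsp nzc
Hunk 3: at line 2 remove [netne] add [rvbai,jmvvr] -> 8 lines: gkl vfsut rvbai jmvvr zepc jou acsp nzc

Answer: gkl
vfsut
rvbai
jmvvr
zepc
jou
acsp
nzc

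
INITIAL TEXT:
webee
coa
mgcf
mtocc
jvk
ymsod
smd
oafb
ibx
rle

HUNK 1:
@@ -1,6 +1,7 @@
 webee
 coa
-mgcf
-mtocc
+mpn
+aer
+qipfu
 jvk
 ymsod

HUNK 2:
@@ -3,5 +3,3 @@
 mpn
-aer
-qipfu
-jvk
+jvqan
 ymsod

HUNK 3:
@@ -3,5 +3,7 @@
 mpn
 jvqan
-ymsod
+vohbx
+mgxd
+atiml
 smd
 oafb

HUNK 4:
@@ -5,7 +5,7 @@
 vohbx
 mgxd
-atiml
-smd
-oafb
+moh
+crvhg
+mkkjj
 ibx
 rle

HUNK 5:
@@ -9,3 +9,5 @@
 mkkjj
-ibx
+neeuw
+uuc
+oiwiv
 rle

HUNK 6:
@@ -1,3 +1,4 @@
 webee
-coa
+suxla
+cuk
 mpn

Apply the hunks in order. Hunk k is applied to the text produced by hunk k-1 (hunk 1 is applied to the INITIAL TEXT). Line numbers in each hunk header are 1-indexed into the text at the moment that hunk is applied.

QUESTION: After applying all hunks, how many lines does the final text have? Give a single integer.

Hunk 1: at line 1 remove [mgcf,mtocc] add [mpn,aer,qipfu] -> 11 lines: webee coa mpn aer qipfu jvk ymsod smd oafb ibx rle
Hunk 2: at line 3 remove [aer,qipfu,jvk] add [jvqan] -> 9 lines: webee coa mpn jvqan ymsod smd oafb ibx rle
Hunk 3: at line 3 remove [ymsod] add [vohbx,mgxd,atiml] -> 11 lines: webee coa mpn jvqan vohbx mgxd atiml smd oafb ibx rle
Hunk 4: at line 5 remove [atiml,smd,oafb] add [moh,crvhg,mkkjj] -> 11 lines: webee coa mpn jvqan vohbx mgxd moh crvhg mkkjj ibx rle
Hunk 5: at line 9 remove [ibx] add [neeuw,uuc,oiwiv] -> 13 lines: webee coa mpn jvqan vohbx mgxd moh crvhg mkkjj neeuw uuc oiwiv rle
Hunk 6: at line 1 remove [coa] add [suxla,cuk] -> 14 lines: webee suxla cuk mpn jvqan vohbx mgxd moh crvhg mkkjj neeuw uuc oiwiv rle
Final line count: 14

Answer: 14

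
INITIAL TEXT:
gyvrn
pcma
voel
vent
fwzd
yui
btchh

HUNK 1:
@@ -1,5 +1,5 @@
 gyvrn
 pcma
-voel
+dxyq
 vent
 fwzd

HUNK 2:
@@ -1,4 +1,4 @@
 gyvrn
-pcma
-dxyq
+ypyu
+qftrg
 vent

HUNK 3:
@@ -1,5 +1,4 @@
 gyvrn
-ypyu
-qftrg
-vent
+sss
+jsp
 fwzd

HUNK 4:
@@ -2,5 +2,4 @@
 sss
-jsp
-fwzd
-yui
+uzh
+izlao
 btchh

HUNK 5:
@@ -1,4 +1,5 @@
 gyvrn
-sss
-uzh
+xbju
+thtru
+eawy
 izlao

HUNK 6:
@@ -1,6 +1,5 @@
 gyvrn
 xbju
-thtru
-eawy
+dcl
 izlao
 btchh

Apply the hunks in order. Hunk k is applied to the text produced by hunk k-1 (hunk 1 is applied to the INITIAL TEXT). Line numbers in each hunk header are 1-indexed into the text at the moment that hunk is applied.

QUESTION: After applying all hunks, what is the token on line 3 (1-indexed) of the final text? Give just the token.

Hunk 1: at line 1 remove [voel] add [dxyq] -> 7 lines: gyvrn pcma dxyq vent fwzd yui btchh
Hunk 2: at line 1 remove [pcma,dxyq] add [ypyu,qftrg] -> 7 lines: gyvrn ypyu qftrg vent fwzd yui btchh
Hunk 3: at line 1 remove [ypyu,qftrg,vent] add [sss,jsp] -> 6 lines: gyvrn sss jsp fwzd yui btchh
Hunk 4: at line 2 remove [jsp,fwzd,yui] add [uzh,izlao] -> 5 lines: gyvrn sss uzh izlao btchh
Hunk 5: at line 1 remove [sss,uzh] add [xbju,thtru,eawy] -> 6 lines: gyvrn xbju thtru eawy izlao btchh
Hunk 6: at line 1 remove [thtru,eawy] add [dcl] -> 5 lines: gyvrn xbju dcl izlao btchh
Final line 3: dcl

Answer: dcl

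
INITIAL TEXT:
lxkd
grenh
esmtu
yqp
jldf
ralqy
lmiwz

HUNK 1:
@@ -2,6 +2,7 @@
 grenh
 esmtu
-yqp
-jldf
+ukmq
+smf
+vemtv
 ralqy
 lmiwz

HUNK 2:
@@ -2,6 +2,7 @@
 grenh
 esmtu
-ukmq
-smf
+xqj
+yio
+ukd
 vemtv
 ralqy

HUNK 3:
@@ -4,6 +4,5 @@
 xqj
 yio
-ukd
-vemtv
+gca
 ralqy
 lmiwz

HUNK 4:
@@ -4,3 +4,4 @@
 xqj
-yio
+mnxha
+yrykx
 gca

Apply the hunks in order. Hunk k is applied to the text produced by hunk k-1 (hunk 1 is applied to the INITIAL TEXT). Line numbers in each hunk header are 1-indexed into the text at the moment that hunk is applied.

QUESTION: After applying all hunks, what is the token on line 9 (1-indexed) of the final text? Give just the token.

Hunk 1: at line 2 remove [yqp,jldf] add [ukmq,smf,vemtv] -> 8 lines: lxkd grenh esmtu ukmq smf vemtv ralqy lmiwz
Hunk 2: at line 2 remove [ukmq,smf] add [xqj,yio,ukd] -> 9 lines: lxkd grenh esmtu xqj yio ukd vemtv ralqy lmiwz
Hunk 3: at line 4 remove [ukd,vemtv] add [gca] -> 8 lines: lxkd grenh esmtu xqj yio gca ralqy lmiwz
Hunk 4: at line 4 remove [yio] add [mnxha,yrykx] -> 9 lines: lxkd grenh esmtu xqj mnxha yrykx gca ralqy lmiwz
Final line 9: lmiwz

Answer: lmiwz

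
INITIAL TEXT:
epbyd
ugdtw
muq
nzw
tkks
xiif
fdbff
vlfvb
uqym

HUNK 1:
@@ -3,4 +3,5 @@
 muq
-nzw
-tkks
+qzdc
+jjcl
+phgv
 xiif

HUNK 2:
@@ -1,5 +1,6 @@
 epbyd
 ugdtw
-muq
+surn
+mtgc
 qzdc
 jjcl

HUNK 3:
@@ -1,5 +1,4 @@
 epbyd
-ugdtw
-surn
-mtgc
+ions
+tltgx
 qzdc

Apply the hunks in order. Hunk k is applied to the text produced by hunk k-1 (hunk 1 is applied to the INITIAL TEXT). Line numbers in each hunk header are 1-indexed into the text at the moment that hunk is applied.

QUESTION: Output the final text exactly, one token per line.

Answer: epbyd
ions
tltgx
qzdc
jjcl
phgv
xiif
fdbff
vlfvb
uqym

Derivation:
Hunk 1: at line 3 remove [nzw,tkks] add [qzdc,jjcl,phgv] -> 10 lines: epbyd ugdtw muq qzdc jjcl phgv xiif fdbff vlfvb uqym
Hunk 2: at line 1 remove [muq] add [surn,mtgc] -> 11 lines: epbyd ugdtw surn mtgc qzdc jjcl phgv xiif fdbff vlfvb uqym
Hunk 3: at line 1 remove [ugdtw,surn,mtgc] add [ions,tltgx] -> 10 lines: epbyd ions tltgx qzdc jjcl phgv xiif fdbff vlfvb uqym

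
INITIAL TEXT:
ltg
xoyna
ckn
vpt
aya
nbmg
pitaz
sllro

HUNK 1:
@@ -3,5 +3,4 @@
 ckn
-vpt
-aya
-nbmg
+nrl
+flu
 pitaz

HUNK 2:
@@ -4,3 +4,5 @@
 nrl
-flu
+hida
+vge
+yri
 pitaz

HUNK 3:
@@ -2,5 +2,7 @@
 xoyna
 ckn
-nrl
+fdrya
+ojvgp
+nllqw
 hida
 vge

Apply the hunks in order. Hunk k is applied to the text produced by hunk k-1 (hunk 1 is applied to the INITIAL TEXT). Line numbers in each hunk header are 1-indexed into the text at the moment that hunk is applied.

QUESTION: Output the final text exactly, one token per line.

Hunk 1: at line 3 remove [vpt,aya,nbmg] add [nrl,flu] -> 7 lines: ltg xoyna ckn nrl flu pitaz sllro
Hunk 2: at line 4 remove [flu] add [hida,vge,yri] -> 9 lines: ltg xoyna ckn nrl hida vge yri pitaz sllro
Hunk 3: at line 2 remove [nrl] add [fdrya,ojvgp,nllqw] -> 11 lines: ltg xoyna ckn fdrya ojvgp nllqw hida vge yri pitaz sllro

Answer: ltg
xoyna
ckn
fdrya
ojvgp
nllqw
hida
vge
yri
pitaz
sllro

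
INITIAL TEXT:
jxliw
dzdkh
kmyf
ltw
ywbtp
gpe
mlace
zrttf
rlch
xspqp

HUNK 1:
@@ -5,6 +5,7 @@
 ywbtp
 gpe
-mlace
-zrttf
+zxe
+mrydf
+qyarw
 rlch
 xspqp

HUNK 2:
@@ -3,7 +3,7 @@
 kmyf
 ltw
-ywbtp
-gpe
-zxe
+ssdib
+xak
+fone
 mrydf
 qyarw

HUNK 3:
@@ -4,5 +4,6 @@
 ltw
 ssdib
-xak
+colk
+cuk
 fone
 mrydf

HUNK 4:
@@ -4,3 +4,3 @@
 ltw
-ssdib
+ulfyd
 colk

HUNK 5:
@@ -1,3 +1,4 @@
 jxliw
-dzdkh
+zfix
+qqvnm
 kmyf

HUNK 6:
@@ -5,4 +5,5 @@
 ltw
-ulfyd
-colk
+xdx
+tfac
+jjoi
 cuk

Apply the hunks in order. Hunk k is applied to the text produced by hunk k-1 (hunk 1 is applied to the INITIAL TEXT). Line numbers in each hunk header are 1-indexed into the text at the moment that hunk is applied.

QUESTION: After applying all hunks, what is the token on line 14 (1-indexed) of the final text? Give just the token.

Answer: xspqp

Derivation:
Hunk 1: at line 5 remove [mlace,zrttf] add [zxe,mrydf,qyarw] -> 11 lines: jxliw dzdkh kmyf ltw ywbtp gpe zxe mrydf qyarw rlch xspqp
Hunk 2: at line 3 remove [ywbtp,gpe,zxe] add [ssdib,xak,fone] -> 11 lines: jxliw dzdkh kmyf ltw ssdib xak fone mrydf qyarw rlch xspqp
Hunk 3: at line 4 remove [xak] add [colk,cuk] -> 12 lines: jxliw dzdkh kmyf ltw ssdib colk cuk fone mrydf qyarw rlch xspqp
Hunk 4: at line 4 remove [ssdib] add [ulfyd] -> 12 lines: jxliw dzdkh kmyf ltw ulfyd colk cuk fone mrydf qyarw rlch xspqp
Hunk 5: at line 1 remove [dzdkh] add [zfix,qqvnm] -> 13 lines: jxliw zfix qqvnm kmyf ltw ulfyd colk cuk fone mrydf qyarw rlch xspqp
Hunk 6: at line 5 remove [ulfyd,colk] add [xdx,tfac,jjoi] -> 14 lines: jxliw zfix qqvnm kmyf ltw xdx tfac jjoi cuk fone mrydf qyarw rlch xspqp
Final line 14: xspqp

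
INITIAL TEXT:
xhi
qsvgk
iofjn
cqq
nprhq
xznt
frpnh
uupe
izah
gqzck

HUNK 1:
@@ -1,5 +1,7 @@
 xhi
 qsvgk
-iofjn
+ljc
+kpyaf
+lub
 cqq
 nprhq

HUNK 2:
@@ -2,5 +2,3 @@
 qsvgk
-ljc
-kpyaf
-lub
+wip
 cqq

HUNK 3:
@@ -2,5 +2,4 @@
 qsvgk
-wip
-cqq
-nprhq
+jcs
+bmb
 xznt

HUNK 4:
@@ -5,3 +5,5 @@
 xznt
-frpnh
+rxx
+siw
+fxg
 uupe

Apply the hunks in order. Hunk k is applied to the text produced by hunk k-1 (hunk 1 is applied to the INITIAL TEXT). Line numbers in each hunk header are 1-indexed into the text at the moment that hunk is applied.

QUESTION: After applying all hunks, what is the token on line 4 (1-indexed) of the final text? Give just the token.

Answer: bmb

Derivation:
Hunk 1: at line 1 remove [iofjn] add [ljc,kpyaf,lub] -> 12 lines: xhi qsvgk ljc kpyaf lub cqq nprhq xznt frpnh uupe izah gqzck
Hunk 2: at line 2 remove [ljc,kpyaf,lub] add [wip] -> 10 lines: xhi qsvgk wip cqq nprhq xznt frpnh uupe izah gqzck
Hunk 3: at line 2 remove [wip,cqq,nprhq] add [jcs,bmb] -> 9 lines: xhi qsvgk jcs bmb xznt frpnh uupe izah gqzck
Hunk 4: at line 5 remove [frpnh] add [rxx,siw,fxg] -> 11 lines: xhi qsvgk jcs bmb xznt rxx siw fxg uupe izah gqzck
Final line 4: bmb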